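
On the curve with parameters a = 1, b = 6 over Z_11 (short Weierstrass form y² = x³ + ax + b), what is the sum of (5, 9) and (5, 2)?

The two points share x = 5 and their y-coordinates satisfy 9 + 2 ≡ 0 (mod 11), so they are inverses. Their sum is O.

O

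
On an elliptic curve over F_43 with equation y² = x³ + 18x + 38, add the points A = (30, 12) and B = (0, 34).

(30, 12) + (0, 34). λ = (34 - 12)/(0 - 30) ≡ 22/13 mod 43. 13⁻¹ ≡ 10 (mod 43), so λ ≡ 5.
  x = λ² - 30 - 0 = 25 - 30 ≡ 38; y = λ·(30 - 38) - 12 ≡ 34. → (38, 34)

(38, 34)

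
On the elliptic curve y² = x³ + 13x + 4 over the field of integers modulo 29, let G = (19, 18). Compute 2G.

(16, 25)

tangent at (19, 18): λ = (3·19² + 13)/(2·18) ≡ 23/7. 7⁻¹ ≡ 25 (mod 29), so λ ≡ 23·25 ≡ 24.
  x = λ² - 19 - 19 = 576 - 38 ≡ 16; y = λ·(19 - 16) - 18 ≡ 25. → (16, 25)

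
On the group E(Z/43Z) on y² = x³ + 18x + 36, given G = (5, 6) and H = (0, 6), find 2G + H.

(41, 11)

First 2G:
Repeated addition: build up to 2G.
2G: tangent at (5, 6): λ = (3·5² + 18)/(2·6) ≡ 7/12. 12⁻¹ ≡ 18 (mod 43) since 12·18 = 216 ≡ 1, so λ ≡ 7·18 ≡ 40.
  x = λ² - 5 - 5 = 1600 - 10 ≡ 42; y = λ·(5 - 42) - 6 ≡ 19. → (42, 19)
2G = (42, 19).
Finally 2G + H:
(42, 19) + (0, 6). λ = (6 - 19)/(0 - 42) ≡ 30/1 mod 43. 1⁻¹ ≡ 1 (mod 43) since 1·1 = 1 ≡ 1, so λ ≡ 30.
  x = λ² - 42 - 0 = 900 - 42 ≡ 41; y = λ·(42 - 41) - 19 ≡ 11. → (41, 11)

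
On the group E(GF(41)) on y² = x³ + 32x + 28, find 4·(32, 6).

Write P = (32, 6).
Repeated addition: build up to 4P.
2P: tangent at (32, 6): λ = (3·32² + 32)/(2·6) ≡ 29/12. 12⁻¹ ≡ 24 (mod 41) since 12·24 = 288 ≡ 1, so λ ≡ 29·24 ≡ 40.
  x = λ² - 32 - 32 = 1600 - 64 ≡ 19; y = λ·(32 - 19) - 6 ≡ 22. → (19, 22)
3P: (19, 22) + (32, 6). λ = (6 - 22)/(32 - 19) ≡ 25/13 mod 41. 13⁻¹ ≡ 19 (mod 41), so λ ≡ 24.
  x = λ² - 19 - 32 = 576 - 51 ≡ 33; y = λ·(19 - 33) - 22 ≡ 11. → (33, 11)
4P: (33, 11) + (32, 6). λ = (6 - 11)/(32 - 33) ≡ 36/40 mod 41. 40⁻¹ ≡ 40 (mod 41), so λ ≡ 5.
  x = λ² - 33 - 32 = 25 - 65 ≡ 1; y = λ·(33 - 1) - 11 ≡ 26. → (1, 26)

(1, 26)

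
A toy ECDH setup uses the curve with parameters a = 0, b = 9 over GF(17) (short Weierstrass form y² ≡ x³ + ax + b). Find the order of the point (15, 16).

2P: tangent at (15, 16): λ = (3·15² + 0)/(2·16) ≡ 12/15. 15⁻¹ ≡ 8 (mod 17) since 15·8 = 120 ≡ 1, so λ ≡ 12·8 ≡ 11.
  x = λ² - 15 - 15 = 121 - 30 ≡ 6; y = λ·(15 - 6) - 16 ≡ 15. → (6, 15)
3P: (6, 15) + (15, 16). λ = (16 - 15)/(15 - 6) ≡ 1/9 mod 17. 9⁻¹ ≡ 2 (mod 17), so λ ≡ 2.
  x = λ² - 6 - 15 = 4 - 21 ≡ 0; y = λ·(6 - 0) - 15 ≡ 14. → (0, 14)
4P: (0, 14) + (15, 16). λ = (16 - 14)/(15 - 0) ≡ 2/15 mod 17. 15⁻¹ ≡ 8 (mod 17) since 15·8 = 120 ≡ 1, so λ ≡ 16.
  x = λ² - 0 - 15 = 256 - 15 ≡ 3; y = λ·(0 - 3) - 14 ≡ 6. → (3, 6)
5P: (3, 6) + (15, 16). λ = (16 - 6)/(15 - 3) ≡ 10/12 mod 17. 12⁻¹ ≡ 10 (mod 17), so λ ≡ 15.
  x = λ² - 3 - 15 = 225 - 18 ≡ 3; y = λ·(3 - 3) - 6 ≡ 11. → (3, 11)
6P: (3, 11) + (15, 16). λ = (16 - 11)/(15 - 3) ≡ 5/12 mod 17. 12⁻¹ ≡ 10 (mod 17), so λ ≡ 16.
  x = λ² - 3 - 15 = 256 - 18 ≡ 0; y = λ·(3 - 0) - 11 ≡ 3. → (0, 3)
7P: (0, 3) + (15, 16). λ = (16 - 3)/(15 - 0) ≡ 13/15 mod 17. 15⁻¹ ≡ 8 (mod 17), so λ ≡ 2.
  x = λ² - 0 - 15 = 4 - 15 ≡ 6; y = λ·(0 - 6) - 3 ≡ 2. → (6, 2)
8P: (6, 2) + (15, 16). λ = (16 - 2)/(15 - 6) ≡ 14/9 mod 17. 9⁻¹ ≡ 2 (mod 17), so λ ≡ 11.
  x = λ² - 6 - 15 = 121 - 21 ≡ 15; y = λ·(6 - 15) - 2 ≡ 1. → (15, 1)
9P: (15, 1) + (15, 16): same x and y₁ ≡ -y₂, so the sum is ∞.
9P = ∞, so the order is 9.

9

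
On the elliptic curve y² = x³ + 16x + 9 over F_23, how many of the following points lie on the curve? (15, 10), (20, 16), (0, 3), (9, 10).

3

(15, 10): 10² ≡ 8, rhs ≡ 13 → off.
(20, 16): 16² ≡ 3, rhs ≡ 3 → on.
(0, 3): 3² ≡ 9, rhs ≡ 9 → on.
(9, 10): 10² ≡ 8, rhs ≡ 8 → on.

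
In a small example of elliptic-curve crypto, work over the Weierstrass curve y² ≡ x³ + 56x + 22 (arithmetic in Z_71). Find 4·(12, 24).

(22, 51)

Write P = (12, 24).
Double-and-add on 4 = (100)₂. Start with P = (12, 24) for the leading 1-bit.
double: tangent at (12, 24): λ = (3·12² + 56)/(2·24) ≡ 62/48. 48⁻¹ ≡ 37 (mod 71) since 48·37 = 1776 ≡ 1, so λ ≡ 62·37 ≡ 22.
  x = λ² - 12 - 12 = 484 - 24 ≡ 34; y = λ·(12 - 34) - 24 ≡ 60. → (34, 60)
double: tangent at (34, 60): λ = (3·34² + 56)/(2·60) ≡ 45/49. 49⁻¹ ≡ 29 (mod 71) since 49·29 = 1421 ≡ 1, so λ ≡ 45·29 ≡ 27.
  x = λ² - 34 - 34 = 729 - 68 ≡ 22; y = λ·(34 - 22) - 60 ≡ 51. → (22, 51)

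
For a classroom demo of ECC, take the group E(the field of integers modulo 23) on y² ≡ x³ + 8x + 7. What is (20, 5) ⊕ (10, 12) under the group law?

(2, 10)

(20, 5) + (10, 12). λ = (12 - 5)/(10 - 20) ≡ 7/13 mod 23. 13⁻¹ ≡ 16 (mod 23), so λ ≡ 20.
  x = λ² - 20 - 10 = 400 - 30 ≡ 2; y = λ·(20 - 2) - 5 ≡ 10. → (2, 10)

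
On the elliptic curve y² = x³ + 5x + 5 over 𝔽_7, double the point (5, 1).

(1, 5)

tangent at (5, 1): λ = (3·5² + 5)/(2·1) ≡ 3/2. 2⁻¹ ≡ 4 (mod 7), so λ ≡ 3·4 ≡ 5.
  x = λ² - 5 - 5 = 25 - 10 ≡ 1; y = λ·(5 - 1) - 1 ≡ 5. → (1, 5)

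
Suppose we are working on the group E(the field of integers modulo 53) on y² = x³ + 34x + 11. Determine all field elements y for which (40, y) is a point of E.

x³ + 34x + 11 = 65371 ≡ 22 (mod 53).
22 is a non-residue mod 53; no y exists.

none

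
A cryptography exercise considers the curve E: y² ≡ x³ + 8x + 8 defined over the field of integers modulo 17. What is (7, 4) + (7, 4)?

tangent at (7, 4): λ = (3·7² + 8)/(2·4) ≡ 2/8. 8⁻¹ ≡ 15 (mod 17), so λ ≡ 2·15 ≡ 13.
  x = λ² - 7 - 7 = 169 - 14 ≡ 2; y = λ·(7 - 2) - 4 ≡ 10. → (2, 10)

(2, 10)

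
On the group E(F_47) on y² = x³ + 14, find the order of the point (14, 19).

6

2P: tangent at (14, 19): λ = (3·14² + 0)/(2·19) ≡ 24/38. 38⁻¹ ≡ 26 (mod 47), so λ ≡ 24·26 ≡ 13.
  x = λ² - 14 - 14 = 169 - 28 ≡ 0; y = λ·(14 - 0) - 19 ≡ 22. → (0, 22)
3P: (0, 22) + (14, 19). λ = (19 - 22)/(14 - 0) ≡ 44/14 mod 47. 14⁻¹ ≡ 37 (mod 47), so λ ≡ 30.
  x = λ² - 0 - 14 = 900 - 14 ≡ 40; y = λ·(0 - 40) - 22 ≡ 0. → (40, 0)
4P: (40, 0) + (14, 19). λ = (19 - 0)/(14 - 40) ≡ 19/21 mod 47. 21⁻¹ ≡ 9 (mod 47) since 21·9 = 189 ≡ 1, so λ ≡ 30.
  x = λ² - 40 - 14 = 900 - 54 ≡ 0; y = λ·(40 - 0) - 0 ≡ 25. → (0, 25)
5P: (0, 25) + (14, 19). λ = (19 - 25)/(14 - 0) ≡ 41/14 mod 47. 14⁻¹ ≡ 37 (mod 47), so λ ≡ 13.
  x = λ² - 0 - 14 = 169 - 14 ≡ 14; y = λ·(0 - 14) - 25 ≡ 28. → (14, 28)
6P: (14, 28) + (14, 19): same x and y₁ ≡ -y₂, so the sum is O.
6P = O, so the order is 6.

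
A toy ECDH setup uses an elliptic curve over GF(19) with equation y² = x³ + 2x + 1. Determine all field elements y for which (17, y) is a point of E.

none

x³ + 2x + 1 = 4948 ≡ 8 (mod 19).
8 is a non-residue mod 19; no y exists.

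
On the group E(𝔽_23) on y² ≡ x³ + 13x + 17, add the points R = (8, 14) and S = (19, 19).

(8, 14) + (19, 19). λ = (19 - 14)/(19 - 8) ≡ 5/11 mod 23. 11⁻¹ ≡ 21 (mod 23) since 11·21 = 231 ≡ 1, so λ ≡ 13.
  x = λ² - 8 - 19 = 169 - 27 ≡ 4; y = λ·(8 - 4) - 14 ≡ 15. → (4, 15)

(4, 15)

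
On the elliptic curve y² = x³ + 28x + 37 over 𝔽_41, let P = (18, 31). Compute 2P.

(4, 7)

tangent at (18, 31): λ = (3·18² + 28)/(2·31) ≡ 16/21. 21⁻¹ ≡ 2 (mod 41), so λ ≡ 16·2 ≡ 32.
  x = λ² - 18 - 18 = 1024 - 36 ≡ 4; y = λ·(18 - 4) - 31 ≡ 7. → (4, 7)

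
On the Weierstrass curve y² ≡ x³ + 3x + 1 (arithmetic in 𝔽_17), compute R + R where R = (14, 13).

(2, 10)

tangent at (14, 13): λ = (3·14² + 3)/(2·13) ≡ 13/9. 9⁻¹ ≡ 2 (mod 17), so λ ≡ 13·2 ≡ 9.
  x = λ² - 14 - 14 = 81 - 28 ≡ 2; y = λ·(14 - 2) - 13 ≡ 10. → (2, 10)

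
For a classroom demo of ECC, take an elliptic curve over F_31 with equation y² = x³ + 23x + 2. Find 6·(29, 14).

Write Q = (29, 14).
Repeated addition: build up to 6Q.
2Q: tangent at (29, 14): λ = (3·29² + 23)/(2·14) ≡ 4/28. 28⁻¹ ≡ 10 (mod 31), so λ ≡ 4·10 ≡ 9.
  x = λ² - 29 - 29 = 81 - 58 ≡ 23; y = λ·(29 - 23) - 14 ≡ 9. → (23, 9)
3Q: (23, 9) + (29, 14). λ = (14 - 9)/(29 - 23) ≡ 5/6 mod 31. 6⁻¹ ≡ 26 (mod 31), so λ ≡ 6.
  x = λ² - 23 - 29 = 36 - 52 ≡ 15; y = λ·(23 - 15) - 9 ≡ 8. → (15, 8)
4Q: (15, 8) + (29, 14). λ = (14 - 8)/(29 - 15) ≡ 6/14 mod 31. 14⁻¹ ≡ 20 (mod 31), so λ ≡ 27.
  x = λ² - 15 - 29 = 729 - 44 ≡ 3; y = λ·(15 - 3) - 8 ≡ 6. → (3, 6)
5Q: (3, 6) + (29, 14). λ = (14 - 6)/(29 - 3) ≡ 8/26 mod 31. 26⁻¹ ≡ 6 (mod 31) since 26·6 = 156 ≡ 1, so λ ≡ 17.
  x = λ² - 3 - 29 = 289 - 32 ≡ 9; y = λ·(3 - 9) - 6 ≡ 16. → (9, 16)
6Q: (9, 16) + (29, 14). λ = (14 - 16)/(29 - 9) ≡ 29/20 mod 31. 20⁻¹ ≡ 14 (mod 31), so λ ≡ 3.
  x = λ² - 9 - 29 = 9 - 38 ≡ 2; y = λ·(9 - 2) - 16 ≡ 5. → (2, 5)

(2, 5)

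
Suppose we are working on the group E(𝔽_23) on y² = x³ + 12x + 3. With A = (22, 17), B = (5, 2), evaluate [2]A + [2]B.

First 2A:
Repeated addition: build up to 2A.
2A: tangent at (22, 17): λ = (3·22² + 12)/(2·17) ≡ 15/11. 11⁻¹ ≡ 21 (mod 23) since 11·21 = 231 ≡ 1, so λ ≡ 15·21 ≡ 16.
  x = λ² - 22 - 22 = 256 - 44 ≡ 5; y = λ·(22 - 5) - 17 ≡ 2. → (5, 2)
2A = (5, 2).
Next 2B:
Repeated addition: build up to 2B.
2B: tangent at (5, 2): λ = (3·5² + 12)/(2·2) ≡ 18/4. 4⁻¹ ≡ 6 (mod 23), so λ ≡ 18·6 ≡ 16.
  x = λ² - 5 - 5 = 256 - 10 ≡ 16; y = λ·(5 - 16) - 2 ≡ 6. → (16, 6)
2B = (16, 6).
Finally 2A + 2B:
(5, 2) + (16, 6). λ = (6 - 2)/(16 - 5) ≡ 4/11 mod 23. 11⁻¹ ≡ 21 (mod 23) since 11·21 = 231 ≡ 1, so λ ≡ 15.
  x = λ² - 5 - 16 = 225 - 21 ≡ 20; y = λ·(5 - 20) - 2 ≡ 3. → (20, 3)

(20, 3)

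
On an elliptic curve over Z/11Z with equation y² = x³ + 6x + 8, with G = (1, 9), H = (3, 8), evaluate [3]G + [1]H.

(3, 8)

First 3G:
Repeated addition: build up to 3G.
2G: tangent at (1, 9): λ = (3·1² + 6)/(2·9) ≡ 9/7. 7⁻¹ ≡ 8 (mod 11) since 7·8 = 56 ≡ 1, so λ ≡ 9·8 ≡ 6.
  x = λ² - 1 - 1 = 36 - 2 ≡ 1; y = λ·(1 - 1) - 9 ≡ 2. → (1, 2)
3G: (1, 2) + (1, 9): same x and y₁ ≡ -y₂, so the sum is O.
3G = O.
Finally 3G + H:
O + (3, 8) = (3, 8) (identity).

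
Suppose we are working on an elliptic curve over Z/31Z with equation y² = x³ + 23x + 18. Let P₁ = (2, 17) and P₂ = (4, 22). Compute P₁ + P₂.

(2, 17) + (4, 22). λ = (22 - 17)/(4 - 2) ≡ 5/2 mod 31. 2⁻¹ ≡ 16 (mod 31), so λ ≡ 18.
  x = λ² - 2 - 4 = 324 - 6 ≡ 8; y = λ·(2 - 8) - 17 ≡ 30. → (8, 30)

(8, 30)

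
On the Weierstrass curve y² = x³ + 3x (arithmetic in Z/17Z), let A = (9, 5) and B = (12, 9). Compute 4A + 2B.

(9, 12)

First 4A:
Repeated addition: build up to 4A.
2A: tangent at (9, 5): λ = (3·9² + 3)/(2·5) ≡ 8/10. 10⁻¹ ≡ 12 (mod 17), so λ ≡ 8·12 ≡ 11.
  x = λ² - 9 - 9 = 121 - 18 ≡ 1; y = λ·(9 - 1) - 5 ≡ 15. → (1, 15)
3A: (1, 15) + (9, 5). λ = (5 - 15)/(9 - 1) ≡ 7/8 mod 17. 8⁻¹ ≡ 15 (mod 17), so λ ≡ 3.
  x = λ² - 1 - 9 = 9 - 10 ≡ 16; y = λ·(1 - 16) - 15 ≡ 8. → (16, 8)
4A: (16, 8) + (9, 5). λ = (5 - 8)/(9 - 16) ≡ 14/10 mod 17. 10⁻¹ ≡ 12 (mod 17) since 10·12 = 120 ≡ 1, so λ ≡ 15.
  x = λ² - 16 - 9 = 225 - 25 ≡ 13; y = λ·(16 - 13) - 8 ≡ 3. → (13, 3)
4A = (13, 3).
Next 2B:
Repeated addition: build up to 2B.
2B: tangent at (12, 9): λ = (3·12² + 3)/(2·9) ≡ 10/1. 1⁻¹ ≡ 1 (mod 17), so λ ≡ 10·1 ≡ 10.
  x = λ² - 12 - 12 = 100 - 24 ≡ 8; y = λ·(12 - 8) - 9 ≡ 14. → (8, 14)
2B = (8, 14).
Finally 4A + 2B:
(13, 3) + (8, 14). λ = (14 - 3)/(8 - 13) ≡ 11/12 mod 17. 12⁻¹ ≡ 10 (mod 17), so λ ≡ 8.
  x = λ² - 13 - 8 = 64 - 21 ≡ 9; y = λ·(13 - 9) - 3 ≡ 12. → (9, 12)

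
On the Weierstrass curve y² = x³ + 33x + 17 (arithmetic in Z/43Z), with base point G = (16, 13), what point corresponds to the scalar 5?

(39, 37)

Repeated addition: build up to 5G.
2G: tangent at (16, 13): λ = (3·16² + 33)/(2·13) ≡ 27/26. 26⁻¹ ≡ 5 (mod 43), so λ ≡ 27·5 ≡ 6.
  x = λ² - 16 - 16 = 36 - 32 ≡ 4; y = λ·(16 - 4) - 13 ≡ 16. → (4, 16)
3G: (4, 16) + (16, 13). λ = (13 - 16)/(16 - 4) ≡ 40/12 mod 43. 12⁻¹ ≡ 18 (mod 43) since 12·18 = 216 ≡ 1, so λ ≡ 32.
  x = λ² - 4 - 16 = 1024 - 20 ≡ 15; y = λ·(4 - 15) - 16 ≡ 19. → (15, 19)
4G: (15, 19) + (16, 13). λ = (13 - 19)/(16 - 15) ≡ 37/1 mod 43. 1⁻¹ ≡ 1 (mod 43) since 1·1 = 1 ≡ 1, so λ ≡ 37.
  x = λ² - 15 - 16 = 1369 - 31 ≡ 5; y = λ·(15 - 5) - 19 ≡ 7. → (5, 7)
5G: (5, 7) + (16, 13). λ = (13 - 7)/(16 - 5) ≡ 6/11 mod 43. 11⁻¹ ≡ 4 (mod 43) since 11·4 = 44 ≡ 1, so λ ≡ 24.
  x = λ² - 5 - 16 = 576 - 21 ≡ 39; y = λ·(5 - 39) - 7 ≡ 37. → (39, 37)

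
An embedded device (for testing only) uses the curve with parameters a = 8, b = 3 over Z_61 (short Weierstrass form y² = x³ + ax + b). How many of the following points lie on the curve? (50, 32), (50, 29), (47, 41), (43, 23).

2

(50, 32): 32² ≡ 48, rhs ≡ 48 → on.
(50, 29): 29² ≡ 48, rhs ≡ 48 → on.
(47, 41): 41² ≡ 34, rhs ≡ 14 → off.
(43, 23): 23² ≡ 41, rhs ≡ 5 → off.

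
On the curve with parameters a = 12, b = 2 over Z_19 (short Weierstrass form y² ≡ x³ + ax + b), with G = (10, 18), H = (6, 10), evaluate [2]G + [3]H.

(14, 8)

First 2G:
Repeated addition: build up to 2G.
2G: tangent at (10, 18): λ = (3·10² + 12)/(2·18) ≡ 8/17. 17⁻¹ ≡ 9 (mod 19), so λ ≡ 8·9 ≡ 15.
  x = λ² - 10 - 10 = 225 - 20 ≡ 15; y = λ·(10 - 15) - 18 ≡ 2. → (15, 2)
2G = (15, 2).
Next 3H:
Repeated addition: build up to 3H.
2H: tangent at (6, 10): λ = (3·6² + 12)/(2·10) ≡ 6/1. 1⁻¹ ≡ 1 (mod 19) since 1·1 = 1 ≡ 1, so λ ≡ 6·1 ≡ 6.
  x = λ² - 6 - 6 = 36 - 12 ≡ 5; y = λ·(6 - 5) - 10 ≡ 15. → (5, 15)
3H: (5, 15) + (6, 10). λ = (10 - 15)/(6 - 5) ≡ 14/1 mod 19. 1⁻¹ ≡ 1 (mod 19), so λ ≡ 14.
  x = λ² - 5 - 6 = 196 - 11 ≡ 14; y = λ·(5 - 14) - 15 ≡ 11. → (14, 11)
3H = (14, 11).
Finally 2G + 3H:
(15, 2) + (14, 11). λ = (11 - 2)/(14 - 15) ≡ 9/18 mod 19. 18⁻¹ ≡ 18 (mod 19), so λ ≡ 10.
  x = λ² - 15 - 14 = 100 - 29 ≡ 14; y = λ·(15 - 14) - 2 ≡ 8. → (14, 8)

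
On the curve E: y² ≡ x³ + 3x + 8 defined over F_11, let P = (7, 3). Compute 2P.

(6, 0)

tangent at (7, 3): λ = (3·7² + 3)/(2·3) ≡ 7/6. 6⁻¹ ≡ 2 (mod 11), so λ ≡ 7·2 ≡ 3.
  x = λ² - 7 - 7 = 9 - 14 ≡ 6; y = λ·(7 - 6) - 3 ≡ 0. → (6, 0)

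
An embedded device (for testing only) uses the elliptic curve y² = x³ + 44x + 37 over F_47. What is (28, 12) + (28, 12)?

(42, 16)

tangent at (28, 12): λ = (3·28² + 44)/(2·12) ≡ 46/24. 24⁻¹ ≡ 2 (mod 47), so λ ≡ 46·2 ≡ 45.
  x = λ² - 28 - 28 = 2025 - 56 ≡ 42; y = λ·(28 - 42) - 12 ≡ 16. → (42, 16)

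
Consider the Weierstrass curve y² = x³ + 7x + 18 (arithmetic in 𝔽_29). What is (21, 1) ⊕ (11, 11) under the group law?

(27, 5)

(21, 1) + (11, 11). λ = (11 - 1)/(11 - 21) ≡ 10/19 mod 29. 19⁻¹ ≡ 26 (mod 29) since 19·26 = 494 ≡ 1, so λ ≡ 28.
  x = λ² - 21 - 11 = 784 - 32 ≡ 27; y = λ·(21 - 27) - 1 ≡ 5. → (27, 5)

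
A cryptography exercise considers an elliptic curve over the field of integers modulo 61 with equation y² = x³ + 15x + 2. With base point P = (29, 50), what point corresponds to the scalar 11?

(40, 8)

Repeated addition: build up to 11P.
2P: tangent at (29, 50): λ = (3·29² + 15)/(2·50) ≡ 37/39. 39⁻¹ ≡ 36 (mod 61), so λ ≡ 37·36 ≡ 51.
  x = λ² - 29 - 29 = 2601 - 58 ≡ 42; y = λ·(29 - 42) - 50 ≡ 19. → (42, 19)
3P: (42, 19) + (29, 50). λ = (50 - 19)/(29 - 42) ≡ 31/48 mod 61. 48⁻¹ ≡ 14 (mod 61) since 48·14 = 672 ≡ 1, so λ ≡ 7.
  x = λ² - 42 - 29 = 49 - 71 ≡ 39; y = λ·(42 - 39) - 19 ≡ 2. → (39, 2)
4P: (39, 2) + (29, 50). λ = (50 - 2)/(29 - 39) ≡ 48/51 mod 61. 51⁻¹ ≡ 6 (mod 61), so λ ≡ 44.
  x = λ² - 39 - 29 = 1936 - 68 ≡ 38; y = λ·(39 - 38) - 2 ≡ 42. → (38, 42)
5P: (38, 42) + (29, 50). λ = (50 - 42)/(29 - 38) ≡ 8/52 mod 61. 52⁻¹ ≡ 27 (mod 61), so λ ≡ 33.
  x = λ² - 38 - 29 = 1089 - 67 ≡ 46; y = λ·(38 - 46) - 42 ≡ 60. → (46, 60)
6P: (46, 60) + (29, 50). λ = (50 - 60)/(29 - 46) ≡ 51/44 mod 61. 44⁻¹ ≡ 43 (mod 61) since 44·43 = 1892 ≡ 1, so λ ≡ 58.
  x = λ² - 46 - 29 = 3364 - 75 ≡ 56; y = λ·(46 - 56) - 60 ≡ 31. → (56, 31)
7P: (56, 31) + (29, 50). λ = (50 - 31)/(29 - 56) ≡ 19/34 mod 61. 34⁻¹ ≡ 9 (mod 61) since 34·9 = 306 ≡ 1, so λ ≡ 49.
  x = λ² - 56 - 29 = 2401 - 85 ≡ 59; y = λ·(56 - 59) - 31 ≡ 5. → (59, 5)
8P: (59, 5) + (29, 50). λ = (50 - 5)/(29 - 59) ≡ 45/31 mod 61. 31⁻¹ ≡ 2 (mod 61), so λ ≡ 29.
  x = λ² - 59 - 29 = 841 - 88 ≡ 21; y = λ·(59 - 21) - 5 ≡ 60. → (21, 60)
9P: (21, 60) + (29, 50). λ = (50 - 60)/(29 - 21) ≡ 51/8 mod 61. 8⁻¹ ≡ 23 (mod 61), so λ ≡ 14.
  x = λ² - 21 - 29 = 196 - 50 ≡ 24; y = λ·(21 - 24) - 60 ≡ 20. → (24, 20)
10P: (24, 20) + (29, 50). λ = (50 - 20)/(29 - 24) ≡ 30/5 mod 61. 5⁻¹ ≡ 49 (mod 61), so λ ≡ 6.
  x = λ² - 24 - 29 = 36 - 53 ≡ 44; y = λ·(24 - 44) - 20 ≡ 43. → (44, 43)
11P: (44, 43) + (29, 50). λ = (50 - 43)/(29 - 44) ≡ 7/46 mod 61. 46⁻¹ ≡ 4 (mod 61) since 46·4 = 184 ≡ 1, so λ ≡ 28.
  x = λ² - 44 - 29 = 784 - 73 ≡ 40; y = λ·(44 - 40) - 43 ≡ 8. → (40, 8)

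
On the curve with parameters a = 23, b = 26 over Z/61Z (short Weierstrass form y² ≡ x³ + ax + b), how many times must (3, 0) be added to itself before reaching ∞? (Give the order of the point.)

2

2P: (3, 0) + (3, 0): same x and y₁ ≡ -y₂, so the sum is ∞.
2P = ∞, so the order is 2.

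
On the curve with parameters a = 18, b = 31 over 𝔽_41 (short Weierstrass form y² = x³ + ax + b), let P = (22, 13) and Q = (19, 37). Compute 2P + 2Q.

(38, 14)

First 2P:
Repeated addition: build up to 2P.
2P: tangent at (22, 13): λ = (3·22² + 18)/(2·13) ≡ 35/26. 26⁻¹ ≡ 30 (mod 41) since 26·30 = 780 ≡ 1, so λ ≡ 35·30 ≡ 25.
  x = λ² - 22 - 22 = 625 - 44 ≡ 7; y = λ·(22 - 7) - 13 ≡ 34. → (7, 34)
2P = (7, 34).
Next 2Q:
Repeated addition: build up to 2Q.
2Q: tangent at (19, 37): λ = (3·19² + 18)/(2·37) ≡ 35/33. 33⁻¹ ≡ 5 (mod 41), so λ ≡ 35·5 ≡ 11.
  x = λ² - 19 - 19 = 121 - 38 ≡ 1; y = λ·(19 - 1) - 37 ≡ 38. → (1, 38)
2Q = (1, 38).
Finally 2P + 2Q:
(7, 34) + (1, 38). λ = (38 - 34)/(1 - 7) ≡ 4/35 mod 41. 35⁻¹ ≡ 34 (mod 41), so λ ≡ 13.
  x = λ² - 7 - 1 = 169 - 8 ≡ 38; y = λ·(7 - 38) - 34 ≡ 14. → (38, 14)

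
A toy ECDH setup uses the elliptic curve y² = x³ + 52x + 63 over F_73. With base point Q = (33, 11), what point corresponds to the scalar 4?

(23, 40)

Repeated addition: build up to 4Q.
2Q: tangent at (33, 11): λ = (3·33² + 52)/(2·11) ≡ 34/22. 22⁻¹ ≡ 10 (mod 73) since 22·10 = 220 ≡ 1, so λ ≡ 34·10 ≡ 48.
  x = λ² - 33 - 33 = 2304 - 66 ≡ 48; y = λ·(33 - 48) - 11 ≡ 72. → (48, 72)
3Q: (48, 72) + (33, 11). λ = (11 - 72)/(33 - 48) ≡ 12/58 mod 73. 58⁻¹ ≡ 34 (mod 73), so λ ≡ 43.
  x = λ² - 48 - 33 = 1849 - 81 ≡ 16; y = λ·(48 - 16) - 72 ≡ 63. → (16, 63)
4Q: (16, 63) + (33, 11). λ = (11 - 63)/(33 - 16) ≡ 21/17 mod 73. 17⁻¹ ≡ 43 (mod 73) since 17·43 = 731 ≡ 1, so λ ≡ 27.
  x = λ² - 16 - 33 = 729 - 49 ≡ 23; y = λ·(16 - 23) - 63 ≡ 40. → (23, 40)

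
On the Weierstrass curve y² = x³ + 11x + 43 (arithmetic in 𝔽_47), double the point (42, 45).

tangent at (42, 45): λ = (3·42² + 11)/(2·45) ≡ 39/43. 43⁻¹ ≡ 35 (mod 47) since 43·35 = 1505 ≡ 1, so λ ≡ 39·35 ≡ 2.
  x = λ² - 42 - 42 = 4 - 84 ≡ 14; y = λ·(42 - 14) - 45 ≡ 11. → (14, 11)

(14, 11)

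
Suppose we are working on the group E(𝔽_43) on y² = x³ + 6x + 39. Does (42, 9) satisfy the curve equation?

y² = 9² ≡ 38; x³ + 6x + 39 = 74379 ≡ 32 (mod 43). 38 ≠ 32.

no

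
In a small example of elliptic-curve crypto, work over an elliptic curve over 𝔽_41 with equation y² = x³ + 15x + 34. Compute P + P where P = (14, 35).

tangent at (14, 35): λ = (3·14² + 15)/(2·35) ≡ 29/29. 29⁻¹ ≡ 17 (mod 41) since 29·17 = 493 ≡ 1, so λ ≡ 29·17 ≡ 1.
  x = λ² - 14 - 14 = 1 - 28 ≡ 14; y = λ·(14 - 14) - 35 ≡ 6. → (14, 6)

(14, 6)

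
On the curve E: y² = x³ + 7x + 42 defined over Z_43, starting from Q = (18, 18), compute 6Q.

Double-and-add on 6 = (110)₂. Start with Q = (18, 18) for the leading 1-bit.
double: tangent at (18, 18): λ = (3·18² + 7)/(2·18) ≡ 33/36. 36⁻¹ ≡ 6 (mod 43), so λ ≡ 33·6 ≡ 26.
  x = λ² - 18 - 18 = 676 - 36 ≡ 38; y = λ·(18 - 38) - 18 ≡ 21. → (38, 21)
add Q: (38, 21) + (18, 18). λ = (18 - 21)/(18 - 38) ≡ 40/23 mod 43. 23⁻¹ ≡ 15 (mod 43), so λ ≡ 41.
  x = λ² - 38 - 18 = 1681 - 56 ≡ 34; y = λ·(38 - 34) - 21 ≡ 14. → (34, 14)
double: tangent at (34, 14): λ = (3·34² + 7)/(2·14) ≡ 35/28. 28⁻¹ ≡ 20 (mod 43), so λ ≡ 35·20 ≡ 12.
  x = λ² - 34 - 34 = 144 - 68 ≡ 33; y = λ·(34 - 33) - 14 ≡ 41. → (33, 41)

(33, 41)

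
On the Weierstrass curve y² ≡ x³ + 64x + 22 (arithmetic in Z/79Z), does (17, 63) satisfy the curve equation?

y² = 63² ≡ 19; x³ + 64x + 22 = 6023 ≡ 19 (mod 79). 19 = 19.

yes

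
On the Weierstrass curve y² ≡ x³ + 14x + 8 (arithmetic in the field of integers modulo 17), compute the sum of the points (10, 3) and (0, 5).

(5, 13)

(10, 3) + (0, 5). λ = (5 - 3)/(0 - 10) ≡ 2/7 mod 17. 7⁻¹ ≡ 5 (mod 17), so λ ≡ 10.
  x = λ² - 10 - 0 = 100 - 10 ≡ 5; y = λ·(10 - 5) - 3 ≡ 13. → (5, 13)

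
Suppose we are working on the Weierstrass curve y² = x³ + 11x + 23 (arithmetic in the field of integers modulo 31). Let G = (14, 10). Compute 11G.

Double-and-add on 11 = (1011)₂. Start with G = (14, 10) for the leading 1-bit.
double: tangent at (14, 10): λ = (3·14² + 11)/(2·10) ≡ 10/20. 20⁻¹ ≡ 14 (mod 31), so λ ≡ 10·14 ≡ 16.
  x = λ² - 14 - 14 = 256 - 28 ≡ 11; y = λ·(14 - 11) - 10 ≡ 7. → (11, 7)
double: tangent at (11, 7): λ = (3·11² + 11)/(2·7) ≡ 2/14. 14⁻¹ ≡ 20 (mod 31), so λ ≡ 2·20 ≡ 9.
  x = λ² - 11 - 11 = 81 - 22 ≡ 28; y = λ·(11 - 28) - 7 ≡ 26. → (28, 26)
add G: (28, 26) + (14, 10). λ = (10 - 26)/(14 - 28) ≡ 15/17 mod 31. 17⁻¹ ≡ 11 (mod 31), so λ ≡ 10.
  x = λ² - 28 - 14 = 100 - 42 ≡ 27; y = λ·(28 - 27) - 26 ≡ 15. → (27, 15)
double: tangent at (27, 15): λ = (3·27² + 11)/(2·15) ≡ 28/30. 30⁻¹ ≡ 30 (mod 31), so λ ≡ 28·30 ≡ 3.
  x = λ² - 27 - 27 = 9 - 54 ≡ 17; y = λ·(27 - 17) - 15 ≡ 15. → (17, 15)
add G: (17, 15) + (14, 10). λ = (10 - 15)/(14 - 17) ≡ 26/28 mod 31. 28⁻¹ ≡ 10 (mod 31), so λ ≡ 12.
  x = λ² - 17 - 14 = 144 - 31 ≡ 20; y = λ·(17 - 20) - 15 ≡ 11. → (20, 11)

(20, 11)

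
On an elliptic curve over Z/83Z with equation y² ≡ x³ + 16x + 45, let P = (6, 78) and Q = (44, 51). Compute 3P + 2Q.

O

First 3P:
Repeated addition: build up to 3P.
2P: tangent at (6, 78): λ = (3·6² + 16)/(2·78) ≡ 41/73. 73⁻¹ ≡ 58 (mod 83), so λ ≡ 41·58 ≡ 54.
  x = λ² - 6 - 6 = 2916 - 12 ≡ 82; y = λ·(6 - 82) - 78 ≡ 51. → (82, 51)
3P: (82, 51) + (6, 78). λ = (78 - 51)/(6 - 82) ≡ 27/7 mod 83. 7⁻¹ ≡ 12 (mod 83) since 7·12 = 84 ≡ 1, so λ ≡ 75.
  x = λ² - 82 - 6 = 5625 - 88 ≡ 59; y = λ·(82 - 59) - 51 ≡ 14. → (59, 14)
3P = (59, 14).
Next 2Q:
Repeated addition: build up to 2Q.
2Q: tangent at (44, 51): λ = (3·44² + 16)/(2·51) ≡ 14/19. 19⁻¹ ≡ 35 (mod 83) since 19·35 = 665 ≡ 1, so λ ≡ 14·35 ≡ 75.
  x = λ² - 44 - 44 = 5625 - 88 ≡ 59; y = λ·(44 - 59) - 51 ≡ 69. → (59, 69)
2Q = (59, 69).
Finally 3P + 2Q:
(59, 14) + (59, 69): same x and y₁ ≡ -y₂, so the sum is O.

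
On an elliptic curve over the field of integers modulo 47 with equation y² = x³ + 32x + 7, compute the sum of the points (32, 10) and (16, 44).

(16, 3)

(32, 10) + (16, 44). λ = (44 - 10)/(16 - 32) ≡ 34/31 mod 47. 31⁻¹ ≡ 44 (mod 47), so λ ≡ 39.
  x = λ² - 32 - 16 = 1521 - 48 ≡ 16; y = λ·(32 - 16) - 10 ≡ 3. → (16, 3)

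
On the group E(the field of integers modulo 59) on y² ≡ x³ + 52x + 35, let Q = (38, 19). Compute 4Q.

(54, 57)

Repeated addition: build up to 4Q.
2Q: tangent at (38, 19): λ = (3·38² + 52)/(2·19) ≡ 18/38. 38⁻¹ ≡ 14 (mod 59), so λ ≡ 18·14 ≡ 16.
  x = λ² - 38 - 38 = 256 - 76 ≡ 3; y = λ·(38 - 3) - 19 ≡ 10. → (3, 10)
3Q: (3, 10) + (38, 19). λ = (19 - 10)/(38 - 3) ≡ 9/35 mod 59. 35⁻¹ ≡ 27 (mod 59), so λ ≡ 7.
  x = λ² - 3 - 38 = 49 - 41 ≡ 8; y = λ·(3 - 8) - 10 ≡ 14. → (8, 14)
4Q: (8, 14) + (38, 19). λ = (19 - 14)/(38 - 8) ≡ 5/30 mod 59. 30⁻¹ ≡ 2 (mod 59), so λ ≡ 10.
  x = λ² - 8 - 38 = 100 - 46 ≡ 54; y = λ·(8 - 54) - 14 ≡ 57. → (54, 57)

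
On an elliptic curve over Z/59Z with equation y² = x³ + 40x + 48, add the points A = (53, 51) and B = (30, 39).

(53, 51) + (30, 39). λ = (39 - 51)/(30 - 53) ≡ 47/36 mod 59. 36⁻¹ ≡ 41 (mod 59), so λ ≡ 39.
  x = λ² - 53 - 30 = 1521 - 83 ≡ 22; y = λ·(53 - 22) - 51 ≡ 37. → (22, 37)

(22, 37)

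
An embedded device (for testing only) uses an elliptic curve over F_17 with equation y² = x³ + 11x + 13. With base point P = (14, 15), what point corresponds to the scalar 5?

Repeated addition: build up to 5P.
2P: tangent at (14, 15): λ = (3·14² + 11)/(2·15) ≡ 4/13. 13⁻¹ ≡ 4 (mod 17), so λ ≡ 4·4 ≡ 16.
  x = λ² - 14 - 14 = 256 - 28 ≡ 7; y = λ·(14 - 7) - 15 ≡ 12. → (7, 12)
3P: (7, 12) + (14, 15). λ = (15 - 12)/(14 - 7) ≡ 3/7 mod 17. 7⁻¹ ≡ 5 (mod 17) since 7·5 = 35 ≡ 1, so λ ≡ 15.
  x = λ² - 7 - 14 = 225 - 21 ≡ 0; y = λ·(7 - 0) - 12 ≡ 8. → (0, 8)
4P: (0, 8) + (14, 15). λ = (15 - 8)/(14 - 0) ≡ 7/14 mod 17. 14⁻¹ ≡ 11 (mod 17) since 14·11 = 154 ≡ 1, so λ ≡ 9.
  x = λ² - 0 - 14 = 81 - 14 ≡ 16; y = λ·(0 - 16) - 8 ≡ 1. → (16, 1)
5P: (16, 1) + (14, 15). λ = (15 - 1)/(14 - 16) ≡ 14/15 mod 17. 15⁻¹ ≡ 8 (mod 17), so λ ≡ 10.
  x = λ² - 16 - 14 = 100 - 30 ≡ 2; y = λ·(16 - 2) - 1 ≡ 3. → (2, 3)

(2, 3)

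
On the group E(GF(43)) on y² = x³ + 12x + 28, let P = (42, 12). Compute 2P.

(38, 12)

tangent at (42, 12): λ = (3·42² + 12)/(2·12) ≡ 15/24. 24⁻¹ ≡ 9 (mod 43) since 24·9 = 216 ≡ 1, so λ ≡ 15·9 ≡ 6.
  x = λ² - 42 - 42 = 36 - 84 ≡ 38; y = λ·(42 - 38) - 12 ≡ 12. → (38, 12)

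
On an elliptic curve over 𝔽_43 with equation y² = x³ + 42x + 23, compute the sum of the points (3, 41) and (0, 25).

(3, 41) + (0, 25). λ = (25 - 41)/(0 - 3) ≡ 27/40 mod 43. 40⁻¹ ≡ 14 (mod 43) since 40·14 = 560 ≡ 1, so λ ≡ 34.
  x = λ² - 3 - 0 = 1156 - 3 ≡ 35; y = λ·(3 - 35) - 41 ≡ 32. → (35, 32)

(35, 32)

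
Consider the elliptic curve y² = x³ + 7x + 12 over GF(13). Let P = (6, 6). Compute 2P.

(5, 9)

tangent at (6, 6): λ = (3·6² + 7)/(2·6) ≡ 11/12. 12⁻¹ ≡ 12 (mod 13) since 12·12 = 144 ≡ 1, so λ ≡ 11·12 ≡ 2.
  x = λ² - 6 - 6 = 4 - 12 ≡ 5; y = λ·(6 - 5) - 6 ≡ 9. → (5, 9)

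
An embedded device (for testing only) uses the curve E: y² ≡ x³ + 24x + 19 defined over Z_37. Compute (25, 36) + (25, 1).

O

The two points share x = 25 and their y-coordinates satisfy 36 + 1 ≡ 0 (mod 37), so they are inverses. Their sum is O.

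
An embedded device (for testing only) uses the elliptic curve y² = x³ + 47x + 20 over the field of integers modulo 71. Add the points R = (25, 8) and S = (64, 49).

(12, 53)

(25, 8) + (64, 49). λ = (49 - 8)/(64 - 25) ≡ 41/39 mod 71. 39⁻¹ ≡ 51 (mod 71), so λ ≡ 32.
  x = λ² - 25 - 64 = 1024 - 89 ≡ 12; y = λ·(25 - 12) - 8 ≡ 53. → (12, 53)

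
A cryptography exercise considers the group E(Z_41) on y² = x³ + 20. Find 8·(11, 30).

(34, 28)

Write P = (11, 30).
Double-and-add on 8 = (1000)₂. Start with P = (11, 30) for the leading 1-bit.
double: tangent at (11, 30): λ = (3·11² + 0)/(2·30) ≡ 35/19. 19⁻¹ ≡ 13 (mod 41) since 19·13 = 247 ≡ 1, so λ ≡ 35·13 ≡ 4.
  x = λ² - 11 - 11 = 16 - 22 ≡ 35; y = λ·(11 - 35) - 30 ≡ 38. → (35, 38)
double: tangent at (35, 38): λ = (3·35² + 0)/(2·38) ≡ 26/35. 35⁻¹ ≡ 34 (mod 41), so λ ≡ 26·34 ≡ 23.
  x = λ² - 35 - 35 = 529 - 70 ≡ 8; y = λ·(35 - 8) - 38 ≡ 9. → (8, 9)
double: tangent at (8, 9): λ = (3·8² + 0)/(2·9) ≡ 28/18. 18⁻¹ ≡ 16 (mod 41), so λ ≡ 28·16 ≡ 38.
  x = λ² - 8 - 8 = 1444 - 16 ≡ 34; y = λ·(8 - 34) - 9 ≡ 28. → (34, 28)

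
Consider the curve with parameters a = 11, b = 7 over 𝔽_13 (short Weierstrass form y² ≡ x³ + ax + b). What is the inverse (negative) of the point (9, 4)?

-(9, 4) = (9, -4 mod 13) = (9, 9).

(9, 9)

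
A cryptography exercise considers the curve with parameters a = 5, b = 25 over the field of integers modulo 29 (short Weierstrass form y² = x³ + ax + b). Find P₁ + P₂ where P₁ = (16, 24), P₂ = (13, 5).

(24, 22)

(16, 24) + (13, 5). λ = (5 - 24)/(13 - 16) ≡ 10/26 mod 29. 26⁻¹ ≡ 19 (mod 29), so λ ≡ 16.
  x = λ² - 16 - 13 = 256 - 29 ≡ 24; y = λ·(16 - 24) - 24 ≡ 22. → (24, 22)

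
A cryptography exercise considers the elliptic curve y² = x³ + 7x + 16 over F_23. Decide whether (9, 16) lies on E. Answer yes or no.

y² = 16² ≡ 3; x³ + 7x + 16 = 808 ≡ 3 (mod 23). 3 = 3.

yes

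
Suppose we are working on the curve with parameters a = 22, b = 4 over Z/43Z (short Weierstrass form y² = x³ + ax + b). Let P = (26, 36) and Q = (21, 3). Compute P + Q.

(0, 41)

(26, 36) + (21, 3). λ = (3 - 36)/(21 - 26) ≡ 10/38 mod 43. 38⁻¹ ≡ 17 (mod 43), so λ ≡ 41.
  x = λ² - 26 - 21 = 1681 - 47 ≡ 0; y = λ·(26 - 0) - 36 ≡ 41. → (0, 41)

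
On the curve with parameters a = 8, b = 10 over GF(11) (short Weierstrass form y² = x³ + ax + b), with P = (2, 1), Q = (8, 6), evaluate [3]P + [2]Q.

First 3P:
Repeated addition: build up to 3P.
2P: tangent at (2, 1): λ = (3·2² + 8)/(2·1) ≡ 9/2. 2⁻¹ ≡ 6 (mod 11), so λ ≡ 9·6 ≡ 10.
  x = λ² - 2 - 2 = 100 - 4 ≡ 8; y = λ·(2 - 8) - 1 ≡ 5. → (8, 5)
3P: (8, 5) + (2, 1). λ = (1 - 5)/(2 - 8) ≡ 7/5 mod 11. 5⁻¹ ≡ 9 (mod 11), so λ ≡ 8.
  x = λ² - 8 - 2 = 64 - 10 ≡ 10; y = λ·(8 - 10) - 5 ≡ 1. → (10, 1)
3P = (10, 1).
Next 2Q:
Repeated addition: build up to 2Q.
2Q: tangent at (8, 6): λ = (3·8² + 8)/(2·6) ≡ 2/1. 1⁻¹ ≡ 1 (mod 11) since 1·1 = 1 ≡ 1, so λ ≡ 2·1 ≡ 2.
  x = λ² - 8 - 8 = 4 - 16 ≡ 10; y = λ·(8 - 10) - 6 ≡ 1. → (10, 1)
2Q = (10, 1).
Finally 3P + 2Q:
tangent at (10, 1): λ = (3·10² + 8)/(2·1) ≡ 0/2. 2⁻¹ ≡ 6 (mod 11), so λ ≡ 0·6 ≡ 0.
  x = λ² - 10 - 10 = 0 - 20 ≡ 2; y = λ·(10 - 2) - 1 ≡ 10. → (2, 10)

(2, 10)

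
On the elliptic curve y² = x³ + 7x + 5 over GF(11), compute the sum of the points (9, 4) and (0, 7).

(9, 4) + (0, 7). λ = (7 - 4)/(0 - 9) ≡ 3/2 mod 11. 2⁻¹ ≡ 6 (mod 11), so λ ≡ 7.
  x = λ² - 9 - 0 = 49 - 9 ≡ 7; y = λ·(9 - 7) - 4 ≡ 10. → (7, 10)

(7, 10)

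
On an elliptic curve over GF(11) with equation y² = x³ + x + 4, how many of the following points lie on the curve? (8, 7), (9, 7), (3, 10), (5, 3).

(8, 7): 7² ≡ 5, rhs ≡ 7 → off.
(9, 7): 7² ≡ 5, rhs ≡ 5 → on.
(3, 10): 10² ≡ 1, rhs ≡ 1 → on.
(5, 3): 3² ≡ 9, rhs ≡ 2 → off.

2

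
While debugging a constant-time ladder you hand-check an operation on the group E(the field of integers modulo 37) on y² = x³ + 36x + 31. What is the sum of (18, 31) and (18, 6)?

The two points share x = 18 and their y-coordinates satisfy 31 + 6 ≡ 0 (mod 37), so they are inverses. Their sum is the point at infinity.

O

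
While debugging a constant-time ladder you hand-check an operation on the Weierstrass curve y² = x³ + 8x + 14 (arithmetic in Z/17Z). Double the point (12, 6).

tangent at (12, 6): λ = (3·12² + 8)/(2·6) ≡ 15/12. 12⁻¹ ≡ 10 (mod 17), so λ ≡ 15·10 ≡ 14.
  x = λ² - 12 - 12 = 196 - 24 ≡ 2; y = λ·(12 - 2) - 6 ≡ 15. → (2, 15)

(2, 15)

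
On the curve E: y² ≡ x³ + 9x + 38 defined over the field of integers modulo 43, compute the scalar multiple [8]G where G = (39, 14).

(38, 13)

Double-and-add on 8 = (1000)₂. Start with G = (39, 14) for the leading 1-bit.
double: tangent at (39, 14): λ = (3·39² + 9)/(2·14) ≡ 14/28. 28⁻¹ ≡ 20 (mod 43) since 28·20 = 560 ≡ 1, so λ ≡ 14·20 ≡ 22.
  x = λ² - 39 - 39 = 484 - 78 ≡ 19; y = λ·(39 - 19) - 14 ≡ 39. → (19, 39)
double: tangent at (19, 39): λ = (3·19² + 9)/(2·39) ≡ 17/35. 35⁻¹ ≡ 16 (mod 43), so λ ≡ 17·16 ≡ 14.
  x = λ² - 19 - 19 = 196 - 38 ≡ 29; y = λ·(19 - 29) - 39 ≡ 36. → (29, 36)
double: tangent at (29, 36): λ = (3·29² + 9)/(2·36) ≡ 38/29. 29⁻¹ ≡ 3 (mod 43), so λ ≡ 38·3 ≡ 28.
  x = λ² - 29 - 29 = 784 - 58 ≡ 38; y = λ·(29 - 38) - 36 ≡ 13. → (38, 13)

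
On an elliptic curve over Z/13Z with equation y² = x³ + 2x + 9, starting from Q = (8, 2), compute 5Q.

(11, 6)

Repeated addition: build up to 5Q.
2Q: tangent at (8, 2): λ = (3·8² + 2)/(2·2) ≡ 12/4. 4⁻¹ ≡ 10 (mod 13) since 4·10 = 40 ≡ 1, so λ ≡ 12·10 ≡ 3.
  x = λ² - 8 - 8 = 9 - 16 ≡ 6; y = λ·(8 - 6) - 2 ≡ 4. → (6, 4)
3Q: (6, 4) + (8, 2). λ = (2 - 4)/(8 - 6) ≡ 11/2 mod 13. 2⁻¹ ≡ 7 (mod 13) since 2·7 = 14 ≡ 1, so λ ≡ 12.
  x = λ² - 6 - 8 = 144 - 14 ≡ 0; y = λ·(6 - 0) - 4 ≡ 3. → (0, 3)
4Q: (0, 3) + (8, 2). λ = (2 - 3)/(8 - 0) ≡ 12/8 mod 13. 8⁻¹ ≡ 5 (mod 13) since 8·5 = 40 ≡ 1, so λ ≡ 8.
  x = λ² - 0 - 8 = 64 - 8 ≡ 4; y = λ·(0 - 4) - 3 ≡ 4. → (4, 4)
5Q: (4, 4) + (8, 2). λ = (2 - 4)/(8 - 4) ≡ 11/4 mod 13. 4⁻¹ ≡ 10 (mod 13) since 4·10 = 40 ≡ 1, so λ ≡ 6.
  x = λ² - 4 - 8 = 36 - 12 ≡ 11; y = λ·(4 - 11) - 4 ≡ 6. → (11, 6)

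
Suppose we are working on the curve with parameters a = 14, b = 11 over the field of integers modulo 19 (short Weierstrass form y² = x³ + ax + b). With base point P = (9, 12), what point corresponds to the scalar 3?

(2, 16)

Repeated addition: build up to 3P.
2P: tangent at (9, 12): λ = (3·9² + 14)/(2·12) ≡ 10/5. 5⁻¹ ≡ 4 (mod 19) since 5·4 = 20 ≡ 1, so λ ≡ 10·4 ≡ 2.
  x = λ² - 9 - 9 = 4 - 18 ≡ 5; y = λ·(9 - 5) - 12 ≡ 15. → (5, 15)
3P: (5, 15) + (9, 12). λ = (12 - 15)/(9 - 5) ≡ 16/4 mod 19. 4⁻¹ ≡ 5 (mod 19) since 4·5 = 20 ≡ 1, so λ ≡ 4.
  x = λ² - 5 - 9 = 16 - 14 ≡ 2; y = λ·(5 - 2) - 15 ≡ 16. → (2, 16)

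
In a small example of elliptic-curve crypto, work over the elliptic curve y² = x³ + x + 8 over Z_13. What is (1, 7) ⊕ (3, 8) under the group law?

(1, 7) + (3, 8). λ = (8 - 7)/(3 - 1) ≡ 1/2 mod 13. 2⁻¹ ≡ 7 (mod 13), so λ ≡ 7.
  x = λ² - 1 - 3 = 49 - 4 ≡ 6; y = λ·(1 - 6) - 7 ≡ 10. → (6, 10)

(6, 10)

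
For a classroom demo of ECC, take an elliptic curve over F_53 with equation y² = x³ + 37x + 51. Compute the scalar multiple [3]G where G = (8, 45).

Repeated addition: build up to 3G.
2G: tangent at (8, 45): λ = (3·8² + 37)/(2·45) ≡ 17/37. 37⁻¹ ≡ 43 (mod 53), so λ ≡ 17·43 ≡ 42.
  x = λ² - 8 - 8 = 1764 - 16 ≡ 52; y = λ·(8 - 52) - 45 ≡ 15. → (52, 15)
3G: (52, 15) + (8, 45). λ = (45 - 15)/(8 - 52) ≡ 30/9 mod 53. 9⁻¹ ≡ 6 (mod 53), so λ ≡ 21.
  x = λ² - 52 - 8 = 441 - 60 ≡ 10; y = λ·(52 - 10) - 15 ≡ 19. → (10, 19)

(10, 19)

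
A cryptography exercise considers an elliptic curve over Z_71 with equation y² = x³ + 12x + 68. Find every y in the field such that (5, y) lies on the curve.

x³ + 12x + 68 = 253 ≡ 40 (mod 71).
Square roots of 40 mod 71: 18 and 53 (since 18² = 324 ≡ 40).

18, 53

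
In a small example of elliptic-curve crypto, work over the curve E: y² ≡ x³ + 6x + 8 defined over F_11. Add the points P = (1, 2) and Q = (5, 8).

(1, 2) + (5, 8). λ = (8 - 2)/(5 - 1) ≡ 6/4 mod 11. 4⁻¹ ≡ 3 (mod 11), so λ ≡ 7.
  x = λ² - 1 - 5 = 49 - 6 ≡ 10; y = λ·(1 - 10) - 2 ≡ 1. → (10, 1)

(10, 1)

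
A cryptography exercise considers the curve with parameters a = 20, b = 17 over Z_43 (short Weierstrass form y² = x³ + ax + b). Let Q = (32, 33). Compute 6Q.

(25, 24)

Repeated addition: build up to 6Q.
2Q: tangent at (32, 33): λ = (3·32² + 20)/(2·33) ≡ 39/23. 23⁻¹ ≡ 15 (mod 43), so λ ≡ 39·15 ≡ 26.
  x = λ² - 32 - 32 = 676 - 64 ≡ 10; y = λ·(32 - 10) - 33 ≡ 23. → (10, 23)
3Q: (10, 23) + (32, 33). λ = (33 - 23)/(32 - 10) ≡ 10/22 mod 43. 22⁻¹ ≡ 2 (mod 43), so λ ≡ 20.
  x = λ² - 10 - 32 = 400 - 42 ≡ 14; y = λ·(10 - 14) - 23 ≡ 26. → (14, 26)
4Q: (14, 26) + (32, 33). λ = (33 - 26)/(32 - 14) ≡ 7/18 mod 43. 18⁻¹ ≡ 12 (mod 43) since 18·12 = 216 ≡ 1, so λ ≡ 41.
  x = λ² - 14 - 32 = 1681 - 46 ≡ 1; y = λ·(14 - 1) - 26 ≡ 34. → (1, 34)
5Q: (1, 34) + (32, 33). λ = (33 - 34)/(32 - 1) ≡ 42/31 mod 43. 31⁻¹ ≡ 25 (mod 43), so λ ≡ 18.
  x = λ² - 1 - 32 = 324 - 33 ≡ 33; y = λ·(1 - 33) - 34 ≡ 35. → (33, 35)
6Q: (33, 35) + (32, 33). λ = (33 - 35)/(32 - 33) ≡ 41/42 mod 43. 42⁻¹ ≡ 42 (mod 43), so λ ≡ 2.
  x = λ² - 33 - 32 = 4 - 65 ≡ 25; y = λ·(33 - 25) - 35 ≡ 24. → (25, 24)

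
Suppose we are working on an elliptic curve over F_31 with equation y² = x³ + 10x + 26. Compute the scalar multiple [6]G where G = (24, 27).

(7, 25)

Double-and-add on 6 = (110)₂. Start with G = (24, 27) for the leading 1-bit.
double: tangent at (24, 27): λ = (3·24² + 10)/(2·27) ≡ 2/23. 23⁻¹ ≡ 27 (mod 31), so λ ≡ 2·27 ≡ 23.
  x = λ² - 24 - 24 = 529 - 48 ≡ 16; y = λ·(24 - 16) - 27 ≡ 2. → (16, 2)
add G: (16, 2) + (24, 27). λ = (27 - 2)/(24 - 16) ≡ 25/8 mod 31. 8⁻¹ ≡ 4 (mod 31), so λ ≡ 7.
  x = λ² - 16 - 24 = 49 - 40 ≡ 9; y = λ·(16 - 9) - 2 ≡ 16. → (9, 16)
double: tangent at (9, 16): λ = (3·9² + 10)/(2·16) ≡ 5/1. 1⁻¹ ≡ 1 (mod 31) since 1·1 = 1 ≡ 1, so λ ≡ 5·1 ≡ 5.
  x = λ² - 9 - 9 = 25 - 18 ≡ 7; y = λ·(9 - 7) - 16 ≡ 25. → (7, 25)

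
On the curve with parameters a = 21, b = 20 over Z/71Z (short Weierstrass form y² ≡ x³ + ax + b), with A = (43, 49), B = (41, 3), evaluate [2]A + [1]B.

(36, 2)

First 2A:
Repeated addition: build up to 2A.
2A: tangent at (43, 49): λ = (3·43² + 21)/(2·49) ≡ 30/27. 27⁻¹ ≡ 50 (mod 71) since 27·50 = 1350 ≡ 1, so λ ≡ 30·50 ≡ 9.
  x = λ² - 43 - 43 = 81 - 86 ≡ 66; y = λ·(43 - 66) - 49 ≡ 28. → (66, 28)
2A = (66, 28).
Finally 2A + B:
(66, 28) + (41, 3). λ = (3 - 28)/(41 - 66) ≡ 46/46 mod 71. 46⁻¹ ≡ 17 (mod 71) since 46·17 = 782 ≡ 1, so λ ≡ 1.
  x = λ² - 66 - 41 = 1 - 107 ≡ 36; y = λ·(66 - 36) - 28 ≡ 2. → (36, 2)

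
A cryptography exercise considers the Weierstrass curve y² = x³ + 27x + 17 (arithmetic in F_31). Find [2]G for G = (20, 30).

tangent at (20, 30): λ = (3·20² + 27)/(2·30) ≡ 18/29. 29⁻¹ ≡ 15 (mod 31), so λ ≡ 18·15 ≡ 22.
  x = λ² - 20 - 20 = 484 - 40 ≡ 10; y = λ·(20 - 10) - 30 ≡ 4. → (10, 4)

(10, 4)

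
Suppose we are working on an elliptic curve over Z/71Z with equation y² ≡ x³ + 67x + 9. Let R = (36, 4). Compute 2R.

(7, 53)

tangent at (36, 4): λ = (3·36² + 67)/(2·4) ≡ 50/8. 8⁻¹ ≡ 9 (mod 71), so λ ≡ 50·9 ≡ 24.
  x = λ² - 36 - 36 = 576 - 72 ≡ 7; y = λ·(36 - 7) - 4 ≡ 53. → (7, 53)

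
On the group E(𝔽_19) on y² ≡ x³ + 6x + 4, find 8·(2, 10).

(0, 17)

Write G = (2, 10).
Double-and-add on 8 = (1000)₂. Start with G = (2, 10) for the leading 1-bit.
double: tangent at (2, 10): λ = (3·2² + 6)/(2·10) ≡ 18/1. 1⁻¹ ≡ 1 (mod 19), so λ ≡ 18·1 ≡ 18.
  x = λ² - 2 - 2 = 324 - 4 ≡ 16; y = λ·(2 - 16) - 10 ≡ 4. → (16, 4)
double: tangent at (16, 4): λ = (3·16² + 6)/(2·4) ≡ 14/8. 8⁻¹ ≡ 12 (mod 19) since 8·12 = 96 ≡ 1, so λ ≡ 14·12 ≡ 16.
  x = λ² - 16 - 16 = 256 - 32 ≡ 15; y = λ·(16 - 15) - 4 ≡ 12. → (15, 12)
double: tangent at (15, 12): λ = (3·15² + 6)/(2·12) ≡ 16/5. 5⁻¹ ≡ 4 (mod 19), so λ ≡ 16·4 ≡ 7.
  x = λ² - 15 - 15 = 49 - 30 ≡ 0; y = λ·(15 - 0) - 12 ≡ 17. → (0, 17)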